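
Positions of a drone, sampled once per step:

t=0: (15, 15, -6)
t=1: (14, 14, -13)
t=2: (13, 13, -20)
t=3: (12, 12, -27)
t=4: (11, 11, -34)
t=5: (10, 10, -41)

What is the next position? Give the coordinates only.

The position changes by (-1, -1, -7) every step.
step 6: (10, 10, -41) + (-1, -1, -7) → (9, 9, -48)

(9, 9, -48)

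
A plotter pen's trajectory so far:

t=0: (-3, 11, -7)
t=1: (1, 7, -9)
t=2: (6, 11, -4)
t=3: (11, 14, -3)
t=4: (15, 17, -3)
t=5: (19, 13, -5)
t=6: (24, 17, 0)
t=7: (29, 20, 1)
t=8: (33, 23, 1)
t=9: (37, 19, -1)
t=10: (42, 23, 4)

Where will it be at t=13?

Step-to-step displacements: (+4, -4, -2), (+5, +4, +5), (+5, +3, +1), (+4, +3, +0), (+4, -4, -2), (+5, +4, +5), (+5, +3, +1), (+4, +3, +0), (+4, -4, -2), (+5, +4, +5) — a repeating cycle of length 4.
step 11: apply (+5, +3, +1) → (47, 26, 5)
step 12: apply (+4, +3, +0) → (51, 29, 5)
step 13: apply (+4, -4, -2) → (55, 25, 3)

(55, 25, 3)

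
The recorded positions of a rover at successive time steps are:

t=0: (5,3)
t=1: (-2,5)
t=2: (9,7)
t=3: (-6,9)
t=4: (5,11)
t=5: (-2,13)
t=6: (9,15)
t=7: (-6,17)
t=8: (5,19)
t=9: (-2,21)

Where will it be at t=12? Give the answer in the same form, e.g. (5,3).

The first coordinate repeats the cycle [5, -2, 9, -6] with period 4; step 12 mod 4 = 0, giving 5.
The second coordinate changes by +2 each step, so at step 12 it is 3 + 12·(2) = 27.

(5,27)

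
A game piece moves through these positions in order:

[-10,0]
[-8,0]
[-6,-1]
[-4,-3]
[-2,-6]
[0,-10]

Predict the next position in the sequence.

First differences are [+2,+0], [+2,-1], [+2,-2], [+2,-3], [+2,-4]; their common second difference is [+0,-1] (constant acceleration).
step 6: [0,-10] + [+2,-5] → [2,-15]

[2,-15]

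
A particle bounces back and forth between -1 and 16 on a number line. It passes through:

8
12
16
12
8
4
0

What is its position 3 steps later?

The value reflects between -1 and 16, moving 4 per step.
  step 7: 0 → 2
  step 8: 2 → 6
  step 9: 6 → 10

10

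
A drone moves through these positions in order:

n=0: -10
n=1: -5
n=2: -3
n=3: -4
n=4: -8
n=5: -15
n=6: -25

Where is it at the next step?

First differences are +5, +2, -1, -4, -7, -10; their common second difference is -3 (constant acceleration).
step 7: -25 − 13 → -38

-38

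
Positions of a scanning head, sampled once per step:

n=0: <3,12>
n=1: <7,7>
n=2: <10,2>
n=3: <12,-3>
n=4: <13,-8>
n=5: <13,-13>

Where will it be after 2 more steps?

<10,-23>

Successive displacements: <+4,-5>, <+3,-5>, <+2,-5>, <+1,-5>, <+0,-5> — each changes by <-1,+0>.
step 6: <13,-13> + <-1,-5> → <12,-18>
step 7: <12,-18> + <-2,-5> → <10,-23>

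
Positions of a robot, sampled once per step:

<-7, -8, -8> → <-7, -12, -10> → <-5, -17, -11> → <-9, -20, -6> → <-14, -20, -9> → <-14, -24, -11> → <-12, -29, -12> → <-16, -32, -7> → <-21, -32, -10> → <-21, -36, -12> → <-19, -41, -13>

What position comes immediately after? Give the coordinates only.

<-23, -44, -8>

Differencing gives <+0, -4, -2>, <+2, -5, -1>, <-4, -3, +5>, <-5, +0, -3>, <+0, -4, -2>, <+2, -5, -1>, <-4, -3, +5>, <-5, +0, -3>, <+0, -4, -2>, <+2, -5, -1>. This is the pattern <+0, -4, -2>, <+2, -5, -1>, <-4, -3, +5>, <-5, +0, -3> repeated.
step 11: apply <-4, -3, +5> → <-23, -44, -8>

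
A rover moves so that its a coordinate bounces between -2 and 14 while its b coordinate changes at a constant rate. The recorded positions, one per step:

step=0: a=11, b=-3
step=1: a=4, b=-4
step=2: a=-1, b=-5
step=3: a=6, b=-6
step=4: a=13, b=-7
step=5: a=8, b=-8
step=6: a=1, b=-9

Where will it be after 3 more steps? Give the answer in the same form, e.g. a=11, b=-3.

a=12, b=-12

The a coordinate travels 7 per step and bounces off the walls at -2 and 14.
  step 7: 1 → 2
  step 8: 2 → 9
  step 9: 9 → 12
The b coordinate changes by -1 each step: at step 9 it is -12.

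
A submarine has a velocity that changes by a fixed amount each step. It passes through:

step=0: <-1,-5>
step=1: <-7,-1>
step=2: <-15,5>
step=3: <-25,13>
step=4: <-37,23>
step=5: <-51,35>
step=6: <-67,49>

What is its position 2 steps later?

<-105,83>

First differences are <-6,+4>, <-8,+6>, <-10,+8>, <-12,+10>, <-14,+12>, <-16,+14>; their common second difference is <-2,+2> (constant acceleration).
step 7: <-67,49> + <-18,+16> → <-85,65>
step 8: <-85,65> + <-20,+18> → <-105,83>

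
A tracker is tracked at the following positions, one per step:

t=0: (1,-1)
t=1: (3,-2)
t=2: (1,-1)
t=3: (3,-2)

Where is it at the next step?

(1,-1)

The jumps are (+2,-1), (-2,+1), (+2,-1) — a geometric progression with ratio -1.
step 4: (3,-2) + (-2,+1) → (1,-1)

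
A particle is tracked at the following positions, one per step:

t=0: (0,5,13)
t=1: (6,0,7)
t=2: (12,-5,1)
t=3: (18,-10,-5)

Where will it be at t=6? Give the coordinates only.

Each step adds (+6,-5,-6) to the position.
step 4: (18,-10,-5) + (+6,-5,-6) → (24,-15,-11)
step 5: (24,-15,-11) + (+6,-5,-6) → (30,-20,-17)
step 6: (30,-20,-17) + (+6,-5,-6) → (36,-25,-23)

(36,-25,-23)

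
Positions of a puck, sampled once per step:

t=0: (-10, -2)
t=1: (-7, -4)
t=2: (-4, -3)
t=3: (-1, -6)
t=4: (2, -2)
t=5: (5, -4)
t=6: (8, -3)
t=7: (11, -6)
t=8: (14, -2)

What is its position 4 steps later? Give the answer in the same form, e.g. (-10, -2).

(26, -2)

First: linear, +3 per step → 26 at step 12.
Second: cycles through -2, -4, -3, -6 every 4 steps. Step 12 lands at position 0 of the cycle → -2.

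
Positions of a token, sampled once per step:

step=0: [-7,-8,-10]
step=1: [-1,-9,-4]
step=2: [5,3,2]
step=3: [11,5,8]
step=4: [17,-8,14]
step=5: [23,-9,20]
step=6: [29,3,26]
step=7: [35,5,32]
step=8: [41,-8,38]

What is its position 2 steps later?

[53,3,50]

First: linear, +6 per step → 53 at step 10.
Second: cycles through -8, -9, 3, 5 every 4 steps. Step 10 lands at position 2 of the cycle → 3.
Third: linear, +6 per step → 50 at step 10.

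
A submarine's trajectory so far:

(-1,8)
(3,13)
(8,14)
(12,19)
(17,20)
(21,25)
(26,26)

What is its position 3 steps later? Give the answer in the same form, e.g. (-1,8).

(39,37)

The moves between consecutive positions are (+4,+5), (+5,+1), (+4,+5), (+5,+1), (+4,+5), (+5,+1); they repeat the 2-cycle [(+4,+5), (+5,+1)].
step 7: apply (+4,+5) → (30,31)
step 8: apply (+5,+1) → (35,32)
step 9: apply (+4,+5) → (39,37)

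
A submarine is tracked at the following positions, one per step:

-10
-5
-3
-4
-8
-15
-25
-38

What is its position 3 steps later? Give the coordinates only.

Taking differences between consecutive positions: +5, +2, -1, -4, -7, -10, -13. These grow by -3 each step.
step 8: -38 − 16 → -54
step 9: -54 − 19 → -73
step 10: -73 − 22 → -95

-95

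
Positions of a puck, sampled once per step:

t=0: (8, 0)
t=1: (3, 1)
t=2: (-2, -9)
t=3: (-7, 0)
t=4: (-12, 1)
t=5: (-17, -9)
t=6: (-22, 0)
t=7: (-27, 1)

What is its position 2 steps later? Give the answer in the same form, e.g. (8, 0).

(-37, 0)

First: linear, -5 per step → -37 at step 9.
Second: cycles through 0, 1, -9 every 3 steps. Step 9 lands at position 0 of the cycle → 0.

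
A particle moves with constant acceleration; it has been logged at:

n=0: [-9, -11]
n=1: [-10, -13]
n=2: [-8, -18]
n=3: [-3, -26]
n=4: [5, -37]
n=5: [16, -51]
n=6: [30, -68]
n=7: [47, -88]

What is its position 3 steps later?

Successive displacements: [-1, -2], [+2, -5], [+5, -8], [+8, -11], [+11, -14], [+14, -17], [+17, -20] — each changes by [+3, -3].
step 8: [47, -88] + [+20, -23] → [67, -111]
step 9: [67, -111] + [+23, -26] → [90, -137]
step 10: [90, -137] + [+26, -29] → [116, -166]

[116, -166]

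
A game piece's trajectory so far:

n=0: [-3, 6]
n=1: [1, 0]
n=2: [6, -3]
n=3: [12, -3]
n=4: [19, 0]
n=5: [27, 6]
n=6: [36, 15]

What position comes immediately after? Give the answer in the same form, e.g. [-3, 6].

Successive displacements: [+4, -6], [+5, -3], [+6, +0], [+7, +3], [+8, +6], [+9, +9] — each changes by [+1, +3].
step 7: [36, 15] + [+10, +12] → [46, 27]

[46, 27]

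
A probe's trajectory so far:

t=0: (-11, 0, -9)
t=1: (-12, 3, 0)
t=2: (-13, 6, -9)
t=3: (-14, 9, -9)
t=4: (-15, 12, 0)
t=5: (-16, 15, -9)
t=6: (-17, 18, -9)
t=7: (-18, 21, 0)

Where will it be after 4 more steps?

(-22, 33, -9)

First: linear, -1 per step → -22 at step 11.
Second: linear, +3 per step → 33 at step 11.
Third: cycles through -9, 0, -9 every 3 steps. Step 11 lands at position 2 of the cycle → -9.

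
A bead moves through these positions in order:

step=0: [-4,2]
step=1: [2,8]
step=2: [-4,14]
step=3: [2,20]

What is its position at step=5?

[2,32]

First: cycles through -4, 2 every 2 steps. Step 5 lands at position 1 of the cycle → 2.
Second: linear, +6 per step → 32 at step 5.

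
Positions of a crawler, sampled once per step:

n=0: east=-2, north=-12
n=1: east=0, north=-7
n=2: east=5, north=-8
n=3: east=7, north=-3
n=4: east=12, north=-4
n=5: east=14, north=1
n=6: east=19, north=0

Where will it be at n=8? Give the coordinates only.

The moves between consecutive positions are (+2, +5), (+5, -1), (+2, +5), (+5, -1), (+2, +5), (+5, -1); they repeat the 2-cycle [(+2, +5), (+5, -1)].
step 7: apply (+2, +5) → east=21, north=5
step 8: apply (+5, -1) → east=26, north=4

east=26, north=4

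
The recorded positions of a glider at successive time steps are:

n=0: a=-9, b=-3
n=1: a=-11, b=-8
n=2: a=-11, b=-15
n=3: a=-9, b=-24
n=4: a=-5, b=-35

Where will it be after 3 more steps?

a=19, b=-80

Taking differences between consecutive positions: (-2, -5), (+0, -7), (+2, -9), (+4, -11). These grow by (+2, -2) each step.
step 5: a=-5, b=-35 + (+6, -13) → a=1, b=-48
step 6: a=1, b=-48 + (+8, -15) → a=9, b=-63
step 7: a=9, b=-63 + (+10, -17) → a=19, b=-80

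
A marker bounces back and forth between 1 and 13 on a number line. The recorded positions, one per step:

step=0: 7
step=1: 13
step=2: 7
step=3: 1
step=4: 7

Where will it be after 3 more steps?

The value travels 6 per step and bounces off the walls at 1 and 13.
  step 5: 7 → 13
  step 6: 13 → 7
  step 7: 7 → 1

1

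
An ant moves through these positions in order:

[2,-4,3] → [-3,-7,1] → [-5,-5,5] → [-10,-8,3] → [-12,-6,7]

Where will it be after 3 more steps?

[-24,-10,7]

Step-to-step displacements: [-5,-3,-2], [-2,+2,+4], [-5,-3,-2], [-2,+2,+4] — a repeating cycle of length 2.
step 5: apply [-5,-3,-2] → [-17,-9,5]
step 6: apply [-2,+2,+4] → [-19,-7,9]
step 7: apply [-5,-3,-2] → [-24,-10,7]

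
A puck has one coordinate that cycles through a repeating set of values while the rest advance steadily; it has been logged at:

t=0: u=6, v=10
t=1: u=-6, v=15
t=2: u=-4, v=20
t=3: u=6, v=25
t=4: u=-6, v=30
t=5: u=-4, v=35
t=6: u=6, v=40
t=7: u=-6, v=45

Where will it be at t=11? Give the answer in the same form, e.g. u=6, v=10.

u=-4, v=65

The u coordinate repeats the cycle [6, -6, -4] with period 3; step 11 mod 3 = 2, giving -4.
The v coordinate changes by +5 each step, so at step 11 it is 10 + 11·(5) = 65.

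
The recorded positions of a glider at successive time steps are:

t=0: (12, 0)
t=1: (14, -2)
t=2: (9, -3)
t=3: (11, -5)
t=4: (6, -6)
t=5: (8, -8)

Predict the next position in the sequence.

(3, -9)

Step-to-step displacements: (+2, -2), (-5, -1), (+2, -2), (-5, -1), (+2, -2) — a repeating cycle of length 2.
step 6: apply (-5, -1) → (3, -9)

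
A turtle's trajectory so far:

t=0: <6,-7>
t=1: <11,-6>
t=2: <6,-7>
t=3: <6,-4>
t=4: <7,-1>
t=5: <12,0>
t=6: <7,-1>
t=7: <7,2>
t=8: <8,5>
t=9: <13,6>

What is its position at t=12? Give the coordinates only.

<9,11>

The moves between consecutive positions are <+5,+1>, <-5,-1>, <+0,+3>, <+1,+3>, <+5,+1>, <-5,-1>, <+0,+3>, <+1,+3>, <+5,+1>; they repeat the 4-cycle [<+5,+1>, <-5,-1>, <+0,+3>, <+1,+3>].
step 10: apply <-5,-1> → <8,5>
step 11: apply <+0,+3> → <8,8>
step 12: apply <+1,+3> → <9,11>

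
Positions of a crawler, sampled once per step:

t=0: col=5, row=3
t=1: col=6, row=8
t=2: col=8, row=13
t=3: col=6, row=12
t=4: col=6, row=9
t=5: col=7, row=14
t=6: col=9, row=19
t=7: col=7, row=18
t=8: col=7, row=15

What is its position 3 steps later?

col=8, row=24

Step-to-step displacements: (+1, +5), (+2, +5), (-2, -1), (+0, -3), (+1, +5), (+2, +5), (-2, -1), (+0, -3) — a repeating cycle of length 4.
step 9: apply (+1, +5) → col=8, row=20
step 10: apply (+2, +5) → col=10, row=25
step 11: apply (-2, -1) → col=8, row=24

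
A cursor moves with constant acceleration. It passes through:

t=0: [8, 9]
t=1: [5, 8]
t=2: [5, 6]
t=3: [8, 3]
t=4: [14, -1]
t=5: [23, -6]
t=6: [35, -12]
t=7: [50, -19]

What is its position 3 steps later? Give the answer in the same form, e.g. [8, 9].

First differences are [-3, -1], [+0, -2], [+3, -3], [+6, -4], [+9, -5], [+12, -6], [+15, -7]; their common second difference is [+3, -1] (constant acceleration).
step 8: [50, -19] + [+18, -8] → [68, -27]
step 9: [68, -27] + [+21, -9] → [89, -36]
step 10: [89, -36] + [+24, -10] → [113, -46]

[113, -46]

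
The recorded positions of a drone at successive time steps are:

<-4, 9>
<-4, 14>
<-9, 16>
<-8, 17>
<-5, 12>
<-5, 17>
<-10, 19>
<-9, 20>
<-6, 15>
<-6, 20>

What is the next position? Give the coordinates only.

<-11, 22>

The moves between consecutive positions are <+0, +5>, <-5, +2>, <+1, +1>, <+3, -5>, <+0, +5>, <-5, +2>, <+1, +1>, <+3, -5>, <+0, +5>; they repeat the 4-cycle [<+0, +5>, <-5, +2>, <+1, +1>, <+3, -5>].
step 10: apply <-5, +2> → <-11, 22>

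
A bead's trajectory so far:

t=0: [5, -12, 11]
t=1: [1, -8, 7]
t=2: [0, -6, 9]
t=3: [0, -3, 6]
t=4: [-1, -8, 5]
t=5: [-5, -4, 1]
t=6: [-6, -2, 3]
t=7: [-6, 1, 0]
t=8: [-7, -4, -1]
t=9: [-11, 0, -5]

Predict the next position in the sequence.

[-12, 2, -3]

Differencing gives [-4, +4, -4], [-1, +2, +2], [+0, +3, -3], [-1, -5, -1], [-4, +4, -4], [-1, +2, +2], [+0, +3, -3], [-1, -5, -1], [-4, +4, -4]. This is the pattern [-4, +4, -4], [-1, +2, +2], [+0, +3, -3], [-1, -5, -1] repeated.
step 10: apply [-1, +2, +2] → [-12, 2, -3]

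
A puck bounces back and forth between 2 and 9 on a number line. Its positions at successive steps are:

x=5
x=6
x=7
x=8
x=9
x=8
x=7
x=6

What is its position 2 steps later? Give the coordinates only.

x=4

The value travels 1 per step and bounces off the walls at 2 and 9.
  step 8: 6 → 5
  step 9: 5 → 4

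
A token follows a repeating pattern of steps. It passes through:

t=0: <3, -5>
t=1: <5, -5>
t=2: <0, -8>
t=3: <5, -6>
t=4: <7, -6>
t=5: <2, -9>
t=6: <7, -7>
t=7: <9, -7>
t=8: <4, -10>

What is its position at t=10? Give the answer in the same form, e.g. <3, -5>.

<11, -8>

The moves between consecutive positions are <+2, +0>, <-5, -3>, <+5, +2>, <+2, +0>, <-5, -3>, <+5, +2>, <+2, +0>, <-5, -3>; they repeat the 3-cycle [<+2, +0>, <-5, -3>, <+5, +2>].
step 9: apply <+5, +2> → <9, -8>
step 10: apply <+2, +0> → <11, -8>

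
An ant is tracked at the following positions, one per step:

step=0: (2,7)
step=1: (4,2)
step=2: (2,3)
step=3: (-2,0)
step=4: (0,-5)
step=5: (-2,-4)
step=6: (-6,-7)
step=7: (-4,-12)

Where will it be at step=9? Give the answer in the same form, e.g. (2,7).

Step-to-step displacements: (+2,-5), (-2,+1), (-4,-3), (+2,-5), (-2,+1), (-4,-3), (+2,-5) — a repeating cycle of length 3.
step 8: apply (-2,+1) → (-6,-11)
step 9: apply (-4,-3) → (-10,-14)

(-10,-14)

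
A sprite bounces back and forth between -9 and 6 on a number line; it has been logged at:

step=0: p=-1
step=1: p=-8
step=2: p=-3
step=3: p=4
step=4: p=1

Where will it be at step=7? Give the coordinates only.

p=2

The value reflects between -9 and 6, moving 7 per step.
  step 5: 1 → -6
  step 6: -6 → -5
  step 7: -5 → 2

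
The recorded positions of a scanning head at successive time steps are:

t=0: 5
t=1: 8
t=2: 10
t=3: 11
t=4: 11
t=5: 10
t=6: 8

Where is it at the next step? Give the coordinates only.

Successive displacements: +3, +2, +1, +0, -1, -2 — each changes by -1.
step 7: 8 − 3 → 5

5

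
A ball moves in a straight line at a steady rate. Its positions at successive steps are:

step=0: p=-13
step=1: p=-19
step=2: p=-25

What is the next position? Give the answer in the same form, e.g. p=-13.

Constant displacement of -6 per step.
step 3: -25 − 6 → p=-31

p=-31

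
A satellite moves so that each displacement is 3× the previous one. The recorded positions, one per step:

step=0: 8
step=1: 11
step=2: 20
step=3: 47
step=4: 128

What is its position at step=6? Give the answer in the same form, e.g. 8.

Consecutive displacements +3, +9, +27, +81 scale by a factor of 3 each step.
step 5: 128 + 243 → 371
step 6: 371 + 729 → 1100

1100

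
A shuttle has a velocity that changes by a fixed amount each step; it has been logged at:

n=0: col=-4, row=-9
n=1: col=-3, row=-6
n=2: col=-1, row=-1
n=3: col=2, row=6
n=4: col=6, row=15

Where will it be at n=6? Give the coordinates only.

col=17, row=39

First differences are (+1, +3), (+2, +5), (+3, +7), (+4, +9); their common second difference is (+1, +2) (constant acceleration).
step 5: col=6, row=15 + (+5, +11) → col=11, row=26
step 6: col=11, row=26 + (+6, +13) → col=17, row=39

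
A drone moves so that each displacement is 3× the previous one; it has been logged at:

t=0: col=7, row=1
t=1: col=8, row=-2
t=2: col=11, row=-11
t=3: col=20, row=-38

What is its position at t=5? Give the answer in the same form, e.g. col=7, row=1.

Step-to-step displacements: (+1,-3), (+3,-9), (+9,-27); each is 3× the previous.
step 4: col=20, row=-38 + (+27,-81) → col=47, row=-119
step 5: col=47, row=-119 + (+81,-243) → col=128, row=-362

col=128, row=-362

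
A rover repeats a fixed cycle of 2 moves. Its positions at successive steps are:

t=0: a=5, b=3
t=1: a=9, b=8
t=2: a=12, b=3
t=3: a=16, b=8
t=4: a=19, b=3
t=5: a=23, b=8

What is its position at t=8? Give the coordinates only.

a=33, b=3

Differencing gives (+4, +5), (+3, -5), (+4, +5), (+3, -5), (+4, +5). This is the pattern (+4, +5), (+3, -5) repeated.
step 6: apply (+3, -5) → a=26, b=3
step 7: apply (+4, +5) → a=30, b=8
step 8: apply (+3, -5) → a=33, b=3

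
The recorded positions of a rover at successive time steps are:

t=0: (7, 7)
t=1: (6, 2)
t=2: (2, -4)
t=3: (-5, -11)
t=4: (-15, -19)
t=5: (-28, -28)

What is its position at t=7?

(-63, -49)

First differences are (-1, -5), (-4, -6), (-7, -7), (-10, -8), (-13, -9); their common second difference is (-3, -1) (constant acceleration).
step 6: (-28, -28) + (-16, -10) → (-44, -38)
step 7: (-44, -38) + (-19, -11) → (-63, -49)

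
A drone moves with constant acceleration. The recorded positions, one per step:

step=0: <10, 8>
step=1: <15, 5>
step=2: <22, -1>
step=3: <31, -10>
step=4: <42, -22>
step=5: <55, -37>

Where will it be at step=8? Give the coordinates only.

Successive displacements: <+5, -3>, <+7, -6>, <+9, -9>, <+11, -12>, <+13, -15> — each changes by <+2, -3>.
step 6: <55, -37> + <+15, -18> → <70, -55>
step 7: <70, -55> + <+17, -21> → <87, -76>
step 8: <87, -76> + <+19, -24> → <106, -100>

<106, -100>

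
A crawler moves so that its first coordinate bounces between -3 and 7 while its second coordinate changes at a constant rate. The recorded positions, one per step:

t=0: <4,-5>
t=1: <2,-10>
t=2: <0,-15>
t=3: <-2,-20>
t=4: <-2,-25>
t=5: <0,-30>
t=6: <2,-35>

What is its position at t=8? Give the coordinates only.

<6,-45>

The first coordinate travels 2 per step and bounces off the walls at -3 and 7.
  step 7: 2 → 4
  step 8: 4 → 6
The second coordinate changes by -5 each step: at step 8 it is -45.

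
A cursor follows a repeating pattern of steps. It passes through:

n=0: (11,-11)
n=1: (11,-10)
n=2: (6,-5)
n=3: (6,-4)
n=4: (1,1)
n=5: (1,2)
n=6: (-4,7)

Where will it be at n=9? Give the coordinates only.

Differencing gives (+0,+1), (-5,+5), (+0,+1), (-5,+5), (+0,+1), (-5,+5). This is the pattern (+0,+1), (-5,+5) repeated.
step 7: apply (+0,+1) → (-4,8)
step 8: apply (-5,+5) → (-9,13)
step 9: apply (+0,+1) → (-9,14)

(-9,14)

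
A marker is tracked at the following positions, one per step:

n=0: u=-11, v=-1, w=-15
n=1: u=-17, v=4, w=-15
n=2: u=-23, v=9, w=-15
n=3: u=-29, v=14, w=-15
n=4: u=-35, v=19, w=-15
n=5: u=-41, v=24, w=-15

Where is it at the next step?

u=-47, v=29, w=-15

Constant displacement of (-6, +5, +0) per step.
step 6: u=-41, v=24, w=-15 + (-6, +5, +0) → u=-47, v=29, w=-15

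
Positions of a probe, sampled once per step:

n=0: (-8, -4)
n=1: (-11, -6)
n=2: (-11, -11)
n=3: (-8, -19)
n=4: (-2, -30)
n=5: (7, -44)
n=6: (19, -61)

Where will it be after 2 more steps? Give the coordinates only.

Successive displacements: (-3, -2), (+0, -5), (+3, -8), (+6, -11), (+9, -14), (+12, -17) — each changes by (+3, -3).
step 7: (19, -61) + (+15, -20) → (34, -81)
step 8: (34, -81) + (+18, -23) → (52, -104)

(52, -104)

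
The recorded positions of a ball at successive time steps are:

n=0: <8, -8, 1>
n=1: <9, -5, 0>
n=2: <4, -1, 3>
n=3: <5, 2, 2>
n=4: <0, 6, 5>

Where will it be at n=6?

The moves between consecutive positions are <+1, +3, -1>, <-5, +4, +3>, <+1, +3, -1>, <-5, +4, +3>; they repeat the 2-cycle [<+1, +3, -1>, <-5, +4, +3>].
step 5: apply <+1, +3, -1> → <1, 9, 4>
step 6: apply <-5, +4, +3> → <-4, 13, 7>

<-4, 13, 7>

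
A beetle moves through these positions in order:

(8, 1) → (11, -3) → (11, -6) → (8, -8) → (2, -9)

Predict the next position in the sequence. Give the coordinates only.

(-7, -9)

Taking differences between consecutive positions: (+3, -4), (+0, -3), (-3, -2), (-6, -1). These grow by (-3, +1) each step.
step 5: (2, -9) + (-9, +0) → (-7, -9)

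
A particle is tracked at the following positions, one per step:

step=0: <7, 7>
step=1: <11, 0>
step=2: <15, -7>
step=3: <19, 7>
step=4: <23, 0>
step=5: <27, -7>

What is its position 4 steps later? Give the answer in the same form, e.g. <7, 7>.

<43, 7>

The first coordinate changes by +4 each step, so at step 9 it is 7 + 9·(4) = 43.
The second coordinate repeats the cycle [7, 0, -7] with period 3; step 9 mod 3 = 0, giving 7.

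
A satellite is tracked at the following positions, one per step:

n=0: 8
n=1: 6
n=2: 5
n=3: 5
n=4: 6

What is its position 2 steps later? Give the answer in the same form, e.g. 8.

11

Taking differences between consecutive positions: -2, -1, +0, +1. These grow by +1 each step.
step 5: 6 + 2 → 8
step 6: 8 + 3 → 11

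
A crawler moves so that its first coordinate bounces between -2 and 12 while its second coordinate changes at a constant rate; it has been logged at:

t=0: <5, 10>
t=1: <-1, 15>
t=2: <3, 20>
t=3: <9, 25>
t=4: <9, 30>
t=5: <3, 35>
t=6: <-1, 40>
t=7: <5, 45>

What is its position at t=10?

The first coordinate travels 6 per step and bounces off the walls at -2 and 12.
  step 8: 5 → 11
  step 9: 11 → 7
  step 10: 7 → 1
The second coordinate changes by +5 each step: at step 10 it is 60.

<1, 60>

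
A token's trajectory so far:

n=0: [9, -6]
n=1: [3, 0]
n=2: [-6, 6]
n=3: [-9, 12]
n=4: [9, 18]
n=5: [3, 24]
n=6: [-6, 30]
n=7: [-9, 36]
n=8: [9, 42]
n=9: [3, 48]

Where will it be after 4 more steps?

[3, 72]

The first coordinate repeats the cycle [9, 3, -6, -9] with period 4; step 13 mod 4 = 1, giving 3.
The second coordinate changes by +6 each step, so at step 13 it is -6 + 13·(6) = 72.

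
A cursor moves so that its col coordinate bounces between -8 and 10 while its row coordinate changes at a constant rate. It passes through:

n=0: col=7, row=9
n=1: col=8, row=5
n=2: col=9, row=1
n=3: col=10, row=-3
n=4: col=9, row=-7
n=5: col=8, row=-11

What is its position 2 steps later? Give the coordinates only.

col=6, row=-19

The col coordinate travels 1 per step and bounces off the walls at -8 and 10.
  step 6: 8 → 7
  step 7: 7 → 6
The row coordinate changes by -4 each step: at step 7 it is -19.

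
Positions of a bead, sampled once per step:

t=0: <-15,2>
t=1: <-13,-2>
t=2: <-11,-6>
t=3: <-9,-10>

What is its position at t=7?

<-1,-26>

Constant displacement of <+2,-4> per step.
step 4: <-9,-10> + <+2,-4> → <-7,-14>
step 5: <-7,-14> + <+2,-4> → <-5,-18>
step 6: <-5,-18> + <+2,-4> → <-3,-22>
step 7: <-3,-22> + <+2,-4> → <-1,-26>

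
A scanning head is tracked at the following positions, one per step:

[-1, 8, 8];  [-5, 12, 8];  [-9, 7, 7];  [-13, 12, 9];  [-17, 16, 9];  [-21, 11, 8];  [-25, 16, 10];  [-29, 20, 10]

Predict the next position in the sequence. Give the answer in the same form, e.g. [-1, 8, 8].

[-33, 15, 9]

The moves between consecutive positions are [-4, +4, +0], [-4, -5, -1], [-4, +5, +2], [-4, +4, +0], [-4, -5, -1], [-4, +5, +2], [-4, +4, +0]; they repeat the 3-cycle [[-4, +4, +0], [-4, -5, -1], [-4, +5, +2]].
step 8: apply [-4, -5, -1] → [-33, 15, 9]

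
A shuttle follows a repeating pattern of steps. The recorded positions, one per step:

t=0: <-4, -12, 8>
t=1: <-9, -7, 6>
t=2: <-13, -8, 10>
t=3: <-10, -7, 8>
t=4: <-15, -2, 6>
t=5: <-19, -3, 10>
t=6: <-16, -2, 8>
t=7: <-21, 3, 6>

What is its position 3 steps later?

Differencing gives <-5, +5, -2>, <-4, -1, +4>, <+3, +1, -2>, <-5, +5, -2>, <-4, -1, +4>, <+3, +1, -2>, <-5, +5, -2>. This is the pattern <-5, +5, -2>, <-4, -1, +4>, <+3, +1, -2> repeated.
step 8: apply <-4, -1, +4> → <-25, 2, 10>
step 9: apply <+3, +1, -2> → <-22, 3, 8>
step 10: apply <-5, +5, -2> → <-27, 8, 6>

<-27, 8, 6>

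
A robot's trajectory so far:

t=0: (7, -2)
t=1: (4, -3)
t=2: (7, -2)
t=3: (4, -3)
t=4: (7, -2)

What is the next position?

(4, -3)

Step-to-step displacements: (-3, -1), (+3, +1), (-3, -1), (+3, +1); each is -1× the previous.
step 5: (7, -2) + (-3, -1) → (4, -3)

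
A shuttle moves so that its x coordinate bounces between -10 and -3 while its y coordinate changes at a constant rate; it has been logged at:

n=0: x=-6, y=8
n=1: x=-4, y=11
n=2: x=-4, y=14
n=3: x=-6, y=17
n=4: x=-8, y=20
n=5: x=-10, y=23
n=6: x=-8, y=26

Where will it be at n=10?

x=-6, y=38

The x coordinate travels 2 per step and bounces off the walls at -10 and -3.
  step 7: -8 → -6
  step 8: -6 → -4
  step 9: -4 → -4
  step 10: -4 → -6
The y coordinate changes by +3 each step: at step 10 it is 38.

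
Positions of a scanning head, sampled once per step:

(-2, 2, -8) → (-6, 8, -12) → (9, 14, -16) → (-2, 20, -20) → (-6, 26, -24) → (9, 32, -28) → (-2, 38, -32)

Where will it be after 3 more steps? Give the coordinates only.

The first coordinate repeats the cycle [-2, -6, 9] with period 3; step 9 mod 3 = 0, giving -2.
The second coordinate changes by +6 each step, so at step 9 it is 2 + 9·(6) = 56.
The third coordinate changes by -4 each step, so at step 9 it is -8 + 9·(-4) = -44.

(-2, 56, -44)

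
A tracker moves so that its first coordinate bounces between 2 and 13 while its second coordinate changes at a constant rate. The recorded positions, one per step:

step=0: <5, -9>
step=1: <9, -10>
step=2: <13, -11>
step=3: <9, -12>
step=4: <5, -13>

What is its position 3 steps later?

The first coordinate reflects between 2 and 13, moving 4 per step.
  step 5: 5 → 3
  step 6: 3 → 7
  step 7: 7 → 11
The second coordinate changes by -1 each step: at step 7 it is -16.

<11, -16>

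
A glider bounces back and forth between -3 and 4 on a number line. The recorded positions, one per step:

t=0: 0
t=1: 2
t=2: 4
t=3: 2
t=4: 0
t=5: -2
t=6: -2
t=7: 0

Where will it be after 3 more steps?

The value travels 2 per step and bounces off the walls at -3 and 4.
  step 8: 0 → 2
  step 9: 2 → 4
  step 10: 4 → 2

2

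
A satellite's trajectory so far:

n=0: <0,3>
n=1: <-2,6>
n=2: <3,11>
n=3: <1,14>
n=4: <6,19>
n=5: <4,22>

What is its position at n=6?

<9,27>

Step-to-step displacements: <-2,+3>, <+5,+5>, <-2,+3>, <+5,+5>, <-2,+3> — a repeating cycle of length 2.
step 6: apply <+5,+5> → <9,27>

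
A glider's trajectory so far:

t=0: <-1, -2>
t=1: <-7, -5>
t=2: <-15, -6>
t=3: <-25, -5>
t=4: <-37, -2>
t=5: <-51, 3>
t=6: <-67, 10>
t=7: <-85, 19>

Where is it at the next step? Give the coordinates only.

<-105, 30>

Taking differences between consecutive positions: <-6, -3>, <-8, -1>, <-10, +1>, <-12, +3>, <-14, +5>, <-16, +7>, <-18, +9>. These grow by <-2, +2> each step.
step 8: <-85, 19> + <-20, +11> → <-105, 30>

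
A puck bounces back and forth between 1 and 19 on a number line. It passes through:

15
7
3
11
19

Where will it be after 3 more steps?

7

The value travels 8 per step and bounces off the walls at 1 and 19.
  step 5: 19 → 11
  step 6: 11 → 3
  step 7: 3 → 7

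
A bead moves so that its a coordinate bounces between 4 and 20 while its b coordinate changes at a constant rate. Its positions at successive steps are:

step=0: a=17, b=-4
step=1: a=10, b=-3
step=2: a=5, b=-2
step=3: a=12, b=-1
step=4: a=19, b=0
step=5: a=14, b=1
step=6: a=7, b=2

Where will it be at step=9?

The a coordinate reflects between 4 and 20, moving 7 per step.
  step 7: 7 → 8
  step 8: 8 → 15
  step 9: 15 → 18
The b coordinate changes by +1 each step: at step 9 it is 5.

a=18, b=5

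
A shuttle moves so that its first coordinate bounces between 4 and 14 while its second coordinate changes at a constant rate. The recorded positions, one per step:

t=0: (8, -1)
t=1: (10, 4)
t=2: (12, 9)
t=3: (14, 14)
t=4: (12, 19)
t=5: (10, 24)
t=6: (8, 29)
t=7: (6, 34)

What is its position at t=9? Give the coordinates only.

The first coordinate reflects between 4 and 14, moving 2 per step.
  step 8: 6 → 4
  step 9: 4 → 6
The second coordinate changes by +5 each step: at step 9 it is 44.

(6, 44)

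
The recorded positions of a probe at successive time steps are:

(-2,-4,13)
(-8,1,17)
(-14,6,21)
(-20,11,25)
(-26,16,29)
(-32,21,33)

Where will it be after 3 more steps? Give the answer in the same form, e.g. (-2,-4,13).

Constant displacement of (-6,+5,+4) per step.
step 6: (-32,21,33) + (-6,+5,+4) → (-38,26,37)
step 7: (-38,26,37) + (-6,+5,+4) → (-44,31,41)
step 8: (-44,31,41) + (-6,+5,+4) → (-50,36,45)

(-50,36,45)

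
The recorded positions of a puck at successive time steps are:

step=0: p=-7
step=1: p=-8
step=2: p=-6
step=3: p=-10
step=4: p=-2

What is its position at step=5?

p=-18

The jumps are -1, +2, -4, +8 — a geometric progression with ratio -2.
step 5: -2 − 16 → p=-18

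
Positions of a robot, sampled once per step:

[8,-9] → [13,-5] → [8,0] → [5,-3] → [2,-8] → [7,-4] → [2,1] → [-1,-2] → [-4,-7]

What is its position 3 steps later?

Step-to-step displacements: [+5,+4], [-5,+5], [-3,-3], [-3,-5], [+5,+4], [-5,+5], [-3,-3], [-3,-5] — a repeating cycle of length 4.
step 9: apply [+5,+4] → [1,-3]
step 10: apply [-5,+5] → [-4,2]
step 11: apply [-3,-3] → [-7,-1]

[-7,-1]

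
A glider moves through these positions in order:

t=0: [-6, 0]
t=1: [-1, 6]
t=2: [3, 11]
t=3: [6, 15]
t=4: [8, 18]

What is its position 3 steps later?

[8, 21]

Taking differences between consecutive positions: [+5, +6], [+4, +5], [+3, +4], [+2, +3]. These grow by [-1, -1] each step.
step 5: [8, 18] + [+1, +2] → [9, 20]
step 6: [9, 20] + [+0, +1] → [9, 21]
step 7: [9, 21] + [-1, +0] → [8, 21]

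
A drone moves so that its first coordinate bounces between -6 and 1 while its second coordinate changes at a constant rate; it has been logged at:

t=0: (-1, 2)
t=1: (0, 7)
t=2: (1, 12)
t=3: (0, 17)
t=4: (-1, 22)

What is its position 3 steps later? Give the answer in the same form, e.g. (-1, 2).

(-4, 37)

The first coordinate reflects between -6 and 1, moving 1 per step.
  step 5: -1 → -2
  step 6: -2 → -3
  step 7: -3 → -4
The second coordinate changes by +5 each step: at step 7 it is 37.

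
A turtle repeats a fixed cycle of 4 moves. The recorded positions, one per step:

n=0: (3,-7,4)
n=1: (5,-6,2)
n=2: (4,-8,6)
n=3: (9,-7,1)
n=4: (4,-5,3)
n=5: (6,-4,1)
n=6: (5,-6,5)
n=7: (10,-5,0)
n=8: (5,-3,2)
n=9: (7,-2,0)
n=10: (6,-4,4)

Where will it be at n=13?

(8,0,-1)

The moves between consecutive positions are (+2,+1,-2), (-1,-2,+4), (+5,+1,-5), (-5,+2,+2), (+2,+1,-2), (-1,-2,+4), (+5,+1,-5), (-5,+2,+2), (+2,+1,-2), (-1,-2,+4); they repeat the 4-cycle [(+2,+1,-2), (-1,-2,+4), (+5,+1,-5), (-5,+2,+2)].
step 11: apply (+5,+1,-5) → (11,-3,-1)
step 12: apply (-5,+2,+2) → (6,-1,1)
step 13: apply (+2,+1,-2) → (8,0,-1)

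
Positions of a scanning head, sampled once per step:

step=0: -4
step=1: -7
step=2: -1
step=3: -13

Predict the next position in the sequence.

11

Consecutive displacements -3, +6, -12 scale by a factor of -2 each step.
step 4: -13 + 24 → 11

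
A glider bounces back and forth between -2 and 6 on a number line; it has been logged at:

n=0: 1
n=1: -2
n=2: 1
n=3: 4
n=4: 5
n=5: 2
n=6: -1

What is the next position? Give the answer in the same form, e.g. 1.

The value reflects between -2 and 6, moving 3 per step.
  step 7: -1 → 0

0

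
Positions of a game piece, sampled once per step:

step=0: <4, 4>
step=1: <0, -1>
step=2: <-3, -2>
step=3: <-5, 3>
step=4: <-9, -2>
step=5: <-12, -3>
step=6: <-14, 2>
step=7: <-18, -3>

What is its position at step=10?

<-27, -4>

Differencing gives <-4, -5>, <-3, -1>, <-2, +5>, <-4, -5>, <-3, -1>, <-2, +5>, <-4, -5>. This is the pattern <-4, -5>, <-3, -1>, <-2, +5> repeated.
step 8: apply <-3, -1> → <-21, -4>
step 9: apply <-2, +5> → <-23, 1>
step 10: apply <-4, -5> → <-27, -4>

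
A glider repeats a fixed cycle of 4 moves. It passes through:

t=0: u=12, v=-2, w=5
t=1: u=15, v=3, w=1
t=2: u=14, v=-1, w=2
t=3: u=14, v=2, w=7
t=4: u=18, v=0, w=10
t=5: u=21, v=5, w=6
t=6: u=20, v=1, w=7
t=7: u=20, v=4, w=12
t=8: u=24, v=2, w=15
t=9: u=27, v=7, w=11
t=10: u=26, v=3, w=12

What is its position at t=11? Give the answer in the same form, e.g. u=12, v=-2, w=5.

The moves between consecutive positions are (+3, +5, -4), (-1, -4, +1), (+0, +3, +5), (+4, -2, +3), (+3, +5, -4), (-1, -4, +1), (+0, +3, +5), (+4, -2, +3), (+3, +5, -4), (-1, -4, +1); they repeat the 4-cycle [(+3, +5, -4), (-1, -4, +1), (+0, +3, +5), (+4, -2, +3)].
step 11: apply (+0, +3, +5) → u=26, v=6, w=17

u=26, v=6, w=17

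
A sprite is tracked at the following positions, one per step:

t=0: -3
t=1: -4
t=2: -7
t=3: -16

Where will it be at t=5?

Step-to-step displacements: -1, -3, -9; each is 3× the previous.
step 4: -16 − 27 → -43
step 5: -43 − 81 → -124

-124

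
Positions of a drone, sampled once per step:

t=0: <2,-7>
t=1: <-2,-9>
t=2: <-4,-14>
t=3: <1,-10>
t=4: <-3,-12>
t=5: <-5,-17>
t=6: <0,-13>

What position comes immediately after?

<-4,-15>

Step-to-step displacements: <-4,-2>, <-2,-5>, <+5,+4>, <-4,-2>, <-2,-5>, <+5,+4> — a repeating cycle of length 3.
step 7: apply <-4,-2> → <-4,-15>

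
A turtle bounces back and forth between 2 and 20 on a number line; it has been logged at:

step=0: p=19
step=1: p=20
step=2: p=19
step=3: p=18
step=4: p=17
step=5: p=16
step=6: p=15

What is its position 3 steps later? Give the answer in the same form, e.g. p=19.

p=12

The value travels 1 per step and bounces off the walls at 2 and 20.
  step 7: 15 → 14
  step 8: 14 → 13
  step 9: 13 → 12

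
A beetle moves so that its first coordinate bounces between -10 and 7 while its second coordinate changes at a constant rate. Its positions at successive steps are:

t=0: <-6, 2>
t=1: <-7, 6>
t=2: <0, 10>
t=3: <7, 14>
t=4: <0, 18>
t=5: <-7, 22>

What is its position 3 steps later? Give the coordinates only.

The first coordinate reflects between -10 and 7, moving 7 per step.
  step 6: -7 → -6
  step 7: -6 → 1
  step 8: 1 → 6
The second coordinate changes by +4 each step: at step 8 it is 34.

<6, 34>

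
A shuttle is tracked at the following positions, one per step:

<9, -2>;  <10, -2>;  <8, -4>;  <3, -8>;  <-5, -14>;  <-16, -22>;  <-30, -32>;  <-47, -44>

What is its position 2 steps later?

<-90, -74>

First differences are <+1, +0>, <-2, -2>, <-5, -4>, <-8, -6>, <-11, -8>, <-14, -10>, <-17, -12>; their common second difference is <-3, -2> (constant acceleration).
step 8: <-47, -44> + <-20, -14> → <-67, -58>
step 9: <-67, -58> + <-23, -16> → <-90, -74>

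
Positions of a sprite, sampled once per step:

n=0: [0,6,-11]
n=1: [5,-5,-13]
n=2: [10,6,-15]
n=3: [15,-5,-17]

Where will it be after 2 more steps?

First: linear, +5 per step → 25 at step 5.
Second: cycles through 6, -5 every 2 steps. Step 5 lands at position 1 of the cycle → -5.
Third: linear, -2 per step → -21 at step 5.

[25,-5,-21]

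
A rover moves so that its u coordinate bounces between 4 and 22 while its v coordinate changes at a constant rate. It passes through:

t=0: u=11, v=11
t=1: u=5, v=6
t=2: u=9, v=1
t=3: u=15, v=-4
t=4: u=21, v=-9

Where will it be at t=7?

The u coordinate reflects between 4 and 22, moving 6 per step.
  step 5: 21 → 17
  step 6: 17 → 11
  step 7: 11 → 5
The v coordinate changes by -5 each step: at step 7 it is -24.

u=5, v=-24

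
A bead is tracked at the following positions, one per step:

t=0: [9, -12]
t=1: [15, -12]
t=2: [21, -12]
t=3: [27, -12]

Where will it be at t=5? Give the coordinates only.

Constant displacement of [+6, +0] per step.
step 4: [27, -12] + [+6, +0] → [33, -12]
step 5: [33, -12] + [+6, +0] → [39, -12]

[39, -12]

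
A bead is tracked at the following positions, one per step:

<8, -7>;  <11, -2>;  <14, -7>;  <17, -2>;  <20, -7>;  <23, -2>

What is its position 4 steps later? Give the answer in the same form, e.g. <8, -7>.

First: linear, +3 per step → 35 at step 9.
Second: cycles through -7, -2 every 2 steps. Step 9 lands at position 1 of the cycle → -2.

<35, -2>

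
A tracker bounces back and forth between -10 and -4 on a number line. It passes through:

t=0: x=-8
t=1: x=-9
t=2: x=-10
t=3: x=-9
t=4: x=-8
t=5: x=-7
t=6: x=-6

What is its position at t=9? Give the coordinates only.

The value reflects between -10 and -4, moving 1 per step.
  step 7: -6 → -5
  step 8: -5 → -4
  step 9: -4 → -5

x=-5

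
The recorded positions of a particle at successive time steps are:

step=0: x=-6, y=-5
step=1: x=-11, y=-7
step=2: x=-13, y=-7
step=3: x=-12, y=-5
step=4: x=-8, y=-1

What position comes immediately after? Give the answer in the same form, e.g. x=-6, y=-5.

x=-1, y=5

Successive displacements: (-5,-2), (-2,+0), (+1,+2), (+4,+4) — each changes by (+3,+2).
step 5: x=-8, y=-1 + (+7,+6) → x=-1, y=5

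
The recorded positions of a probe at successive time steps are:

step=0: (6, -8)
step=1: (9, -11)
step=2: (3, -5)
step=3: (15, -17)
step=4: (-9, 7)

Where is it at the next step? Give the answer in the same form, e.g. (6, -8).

The jumps are (+3, -3), (-6, +6), (+12, -12), (-24, +24) — a geometric progression with ratio -2.
step 5: (-9, 7) + (+48, -48) → (39, -41)

(39, -41)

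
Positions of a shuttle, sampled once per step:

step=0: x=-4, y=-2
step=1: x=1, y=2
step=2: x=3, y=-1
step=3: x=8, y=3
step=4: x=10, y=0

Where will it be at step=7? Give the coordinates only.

x=22, y=5

Step-to-step displacements: (+5,+4), (+2,-3), (+5,+4), (+2,-3) — a repeating cycle of length 2.
step 5: apply (+5,+4) → x=15, y=4
step 6: apply (+2,-3) → x=17, y=1
step 7: apply (+5,+4) → x=22, y=5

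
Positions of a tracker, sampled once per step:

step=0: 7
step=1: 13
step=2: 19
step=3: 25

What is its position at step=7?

The position changes by +6 every step.
step 4: 25 + 6 → 31
step 5: 31 + 6 → 37
step 6: 37 + 6 → 43
step 7: 43 + 6 → 49

49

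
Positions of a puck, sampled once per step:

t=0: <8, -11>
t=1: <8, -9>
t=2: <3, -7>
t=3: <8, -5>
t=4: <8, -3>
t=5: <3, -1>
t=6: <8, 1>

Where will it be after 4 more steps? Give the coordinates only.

<8, 9>

First: cycles through 8, 8, 3 every 3 steps. Step 10 lands at position 1 of the cycle → 8.
Second: linear, +2 per step → 9 at step 10.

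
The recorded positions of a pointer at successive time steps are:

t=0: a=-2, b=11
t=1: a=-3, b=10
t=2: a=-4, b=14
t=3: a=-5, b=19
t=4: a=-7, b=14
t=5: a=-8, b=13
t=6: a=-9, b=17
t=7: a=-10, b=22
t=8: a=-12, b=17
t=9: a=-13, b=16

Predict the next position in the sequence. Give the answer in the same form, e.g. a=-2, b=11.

Differencing gives (-1,-1), (-1,+4), (-1,+5), (-2,-5), (-1,-1), (-1,+4), (-1,+5), (-2,-5), (-1,-1). This is the pattern (-1,-1), (-1,+4), (-1,+5), (-2,-5) repeated.
step 10: apply (-1,+4) → a=-14, b=20

a=-14, b=20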